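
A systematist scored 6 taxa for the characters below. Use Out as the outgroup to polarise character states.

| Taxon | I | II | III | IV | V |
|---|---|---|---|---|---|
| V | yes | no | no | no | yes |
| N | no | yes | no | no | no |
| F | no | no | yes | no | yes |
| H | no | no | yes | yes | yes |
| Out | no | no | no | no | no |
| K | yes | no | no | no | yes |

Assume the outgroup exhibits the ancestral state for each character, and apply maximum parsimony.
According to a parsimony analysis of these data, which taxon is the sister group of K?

V

The outgroup has state 'no' for every character, so 'yes' is the derived state throughout.
I: derived state 'yes' in K and V only — synapomorphy for {K, V}.
II (derived state 'yes') is unique to N (autapomorphy; uninformative for grouping).
III (derived state 'yes') is shared by F and H — a synapomorphy uniting that clade.
IV: derived state 'yes' in H only — an autapomorphy, so it tells us nothing about relationships among taxa.
V: derived state 'yes' in F, H, K, and V only — synapomorphy for {F, H, K, V}.
Most parsimonious ingroup topology: (((K,V),(H,F)),N).
K and V form a cherry on this tree, so they are sister taxa.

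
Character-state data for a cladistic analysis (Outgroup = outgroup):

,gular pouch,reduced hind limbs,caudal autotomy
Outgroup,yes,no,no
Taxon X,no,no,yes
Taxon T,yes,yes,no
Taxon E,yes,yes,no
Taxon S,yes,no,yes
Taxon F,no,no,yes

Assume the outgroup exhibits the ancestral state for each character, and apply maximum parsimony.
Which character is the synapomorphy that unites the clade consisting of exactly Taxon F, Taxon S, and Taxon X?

Character polarity is set by the outgroup: the derived state is whichever differs from the outgroup's state, so for gular pouch the derived state is 'no', and for the remaining characters it is 'yes'.
gular pouch: derived state 'no' in Taxon F and Taxon X only — synapomorphy for {Taxon F, Taxon X}.
reduced hind limbs (derived state 'yes') is shared by Taxon E and Taxon T — a synapomorphy uniting that clade.
caudal autotomy (derived state 'yes') is shared by Taxon F, Taxon S, and Taxon X — a synapomorphy uniting that clade.
Most parsimonious ingroup topology: (((Taxon X,Taxon F),Taxon S),(Taxon T,Taxon E)).
The clade {Taxon F, Taxon S, Taxon X} is supported by caudal autotomy: its derived state 'yes' occurs in exactly those taxa and in no other taxon (including the outgroup).

caudal autotomy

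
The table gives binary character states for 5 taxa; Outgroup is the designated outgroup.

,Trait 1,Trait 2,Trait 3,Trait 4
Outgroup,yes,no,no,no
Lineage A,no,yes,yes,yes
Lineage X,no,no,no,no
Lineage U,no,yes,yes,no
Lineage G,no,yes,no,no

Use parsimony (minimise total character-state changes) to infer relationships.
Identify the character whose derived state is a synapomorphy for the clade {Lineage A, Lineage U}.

Trait 3

Character polarity is set by the outgroup: the derived state is whichever differs from the outgroup's state, so for Trait 1 the derived state is 'no', and for the remaining characters it is 'yes'.
Trait 1 (derived state 'no') is shared by all ingroup taxa — unites the whole ingroup.
Trait 2: derived state 'yes' in Lineage A, Lineage G, and Lineage U only — synapomorphy for {Lineage A, Lineage G, Lineage U}.
Only Lineage A and Lineage U show the derived state 'yes' for Trait 3, supporting them as a clade.
Trait 4: derived state 'yes' in Lineage A only — an autapomorphy, so it tells us nothing about relationships among taxa.
Most parsimonious ingroup topology: (((Lineage A,Lineage U),Lineage G),Lineage X).
The clade {Lineage A, Lineage U} is supported by Trait 3: its derived state 'yes' occurs in exactly those taxa and in no other taxon (including the outgroup).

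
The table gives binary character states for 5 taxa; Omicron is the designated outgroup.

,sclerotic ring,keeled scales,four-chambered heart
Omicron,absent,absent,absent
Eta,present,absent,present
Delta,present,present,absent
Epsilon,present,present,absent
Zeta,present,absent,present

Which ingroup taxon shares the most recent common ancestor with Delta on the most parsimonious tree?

The outgroup has state 'absent' for every character, so 'present' is the derived state throughout.
All ingroup taxa share the derived state 'present' for sclerotic ring; it defines the ingroup but does not resolve relationships within it.
keeled scales (derived state 'present') is shared by Delta and Epsilon — a synapomorphy uniting that clade.
four-chambered heart: derived state 'present' in Eta and Zeta only — synapomorphy for {Eta, Zeta}.
Most parsimonious ingroup topology: ((Eta,Zeta),(Delta,Epsilon)).
Delta and Epsilon form a cherry on this tree, so they are sister taxa.

Epsilon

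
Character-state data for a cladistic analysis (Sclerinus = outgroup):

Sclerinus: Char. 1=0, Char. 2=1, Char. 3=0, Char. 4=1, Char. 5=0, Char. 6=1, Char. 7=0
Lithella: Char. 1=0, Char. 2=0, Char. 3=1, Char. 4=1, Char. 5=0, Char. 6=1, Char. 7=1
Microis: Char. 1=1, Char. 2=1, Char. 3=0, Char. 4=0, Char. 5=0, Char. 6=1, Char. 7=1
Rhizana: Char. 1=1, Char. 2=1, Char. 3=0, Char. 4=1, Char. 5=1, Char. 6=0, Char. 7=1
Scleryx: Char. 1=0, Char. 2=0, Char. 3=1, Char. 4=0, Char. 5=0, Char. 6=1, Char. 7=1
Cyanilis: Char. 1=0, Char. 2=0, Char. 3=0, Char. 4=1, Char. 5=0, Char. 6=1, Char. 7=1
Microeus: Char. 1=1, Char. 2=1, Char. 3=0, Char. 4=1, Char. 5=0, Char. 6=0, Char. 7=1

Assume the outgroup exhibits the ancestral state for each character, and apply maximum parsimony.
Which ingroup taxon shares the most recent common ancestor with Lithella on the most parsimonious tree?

Character polarity is set by the outgroup: the derived state is whichever differs from the outgroup's state, so for Char. 2, Char. 4, Char. 6 the derived state is '0', and for the remaining characters it is '1'.
Only Microeus, Microis, and Rhizana show the derived state '1' for Char. 1, supporting them as a clade.
Char. 2: derived state '0' in Cyanilis, Lithella, and Scleryx only — synapomorphy for {Cyanilis, Lithella, Scleryx}.
Char. 3: derived state '1' in Lithella and Scleryx only — synapomorphy for {Lithella, Scleryx}.
Char. 4 groups Microis and Scleryx, which is incompatible with the clades supported by the remaining characters; treating it as convergent (homoplasy) costs fewer steps than any alternative tree.
Char. 5: derived state '1' in Rhizana only — an autapomorphy, so it tells us nothing about relationships among taxa.
Char. 6 (derived state '0') is shared by Microeus and Rhizana — a synapomorphy uniting that clade.
Char. 7 (derived state '1') is shared by all ingroup taxa — unites the whole ingroup.
Most parsimonious ingroup topology: (((Lithella,Scleryx),Cyanilis),(Microis,(Rhizana,Microeus))).
Lithella and Scleryx form a cherry on this tree, so they are sister taxa.

Scleryx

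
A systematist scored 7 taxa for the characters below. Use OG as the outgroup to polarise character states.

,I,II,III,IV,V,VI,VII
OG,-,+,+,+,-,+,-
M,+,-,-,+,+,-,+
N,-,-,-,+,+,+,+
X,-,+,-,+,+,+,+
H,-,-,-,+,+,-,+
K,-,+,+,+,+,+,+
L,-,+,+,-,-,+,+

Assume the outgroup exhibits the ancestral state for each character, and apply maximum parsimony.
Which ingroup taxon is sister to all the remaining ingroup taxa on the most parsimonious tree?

Character polarity is set by the outgroup: the derived state is whichever differs from the outgroup's state, so for II, III, IV, VI the derived state is '-', and for the remaining characters it is '+'.
I (derived state '+') is unique to M (autapomorphy; uninformative for grouping).
II (derived state '-') is shared by H, M, and N — a synapomorphy uniting that clade.
III (derived state '-') is shared by H, M, N, and X — a synapomorphy uniting that clade.
IV: derived state '-' in L only — an autapomorphy, so it tells us nothing about relationships among taxa.
V: derived state '+' in H, K, M, N, and X only — synapomorphy for {H, K, M, N, X}.
Only H and M show the derived state '-' for VI, supporting them as a clade.
All ingroup taxa share the derived state '+' for VII; it defines the ingroup but does not resolve relationships within it.
Most parsimonious ingroup topology: (((((M,H),N),X),K),L).
L is sister to the clade containing all other ingroup taxa, so it is the earliest-diverging (most basal) ingroup lineage.

L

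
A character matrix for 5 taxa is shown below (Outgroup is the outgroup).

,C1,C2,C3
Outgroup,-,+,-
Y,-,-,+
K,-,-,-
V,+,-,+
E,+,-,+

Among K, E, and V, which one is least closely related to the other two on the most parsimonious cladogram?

K

Character polarity is set by the outgroup: the derived state is whichever differs from the outgroup's state, so for C2 the derived state is '-', and for the remaining characters it is '+'.
Only E and V show the derived state '+' for C1, supporting them as a clade.
All ingroup taxa share the derived state '-' for C2; it defines the ingroup but does not resolve relationships within it.
Only E, V, and Y show the derived state '+' for C3, supporting them as a clade.
Most parsimonious ingroup topology: ((Y,(V,E)),K).
E and V share a more recent common ancestor with each other than either does with K, so K is the least closely related of the three.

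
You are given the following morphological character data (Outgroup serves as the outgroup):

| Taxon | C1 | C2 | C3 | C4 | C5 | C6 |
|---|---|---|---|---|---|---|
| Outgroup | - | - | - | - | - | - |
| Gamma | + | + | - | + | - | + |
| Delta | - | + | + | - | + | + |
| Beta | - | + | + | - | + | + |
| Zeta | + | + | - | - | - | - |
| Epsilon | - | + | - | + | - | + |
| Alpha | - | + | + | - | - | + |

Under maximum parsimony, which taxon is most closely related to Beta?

Delta

The outgroup has state '-' for every character, so '+' is the derived state throughout.
C1 (state '+') occurs in Gamma and Zeta but conflicts with the nesting implied by the other characters — most parsimoniously interpreted as homoplasy.
All ingroup taxa share the derived state '+' for C2; it defines the ingroup but does not resolve relationships within it.
Only Alpha, Beta, and Delta show the derived state '+' for C3, supporting them as a clade.
C4: derived state '+' in Epsilon and Gamma only — synapomorphy for {Epsilon, Gamma}.
C5 (derived state '+') is shared by Beta and Delta — a synapomorphy uniting that clade.
C6 (derived state '+') is shared by Alpha, Beta, Delta, Epsilon, and Gamma — a synapomorphy uniting that clade.
Most parsimonious ingroup topology: (((Gamma,Epsilon),((Delta,Beta),Alpha)),Zeta).
Beta and Delta form a cherry on this tree, so they are sister taxa.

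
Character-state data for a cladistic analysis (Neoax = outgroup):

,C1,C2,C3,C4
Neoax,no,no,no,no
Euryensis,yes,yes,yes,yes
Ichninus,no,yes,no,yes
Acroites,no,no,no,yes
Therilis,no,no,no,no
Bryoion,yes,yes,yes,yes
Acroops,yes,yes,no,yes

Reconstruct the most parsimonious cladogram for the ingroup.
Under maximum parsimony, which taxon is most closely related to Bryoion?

The outgroup has state 'no' for every character, so 'yes' is the derived state throughout.
C1 (derived state 'yes') is shared by Acroops, Bryoion, and Euryensis — a synapomorphy uniting that clade.
C2 (derived state 'yes') is shared by Acroops, Bryoion, Euryensis, and Ichninus — a synapomorphy uniting that clade.
C3 (derived state 'yes') is shared by Bryoion and Euryensis — a synapomorphy uniting that clade.
Only Acroites, Acroops, Bryoion, Euryensis, and Ichninus show the derived state 'yes' for C4, supporting them as a clade.
Most parsimonious ingroup topology: (((((Euryensis,Bryoion),Acroops),Ichninus),Acroites),Therilis).
Bryoion and Euryensis form a cherry on this tree, so they are sister taxa.

Euryensis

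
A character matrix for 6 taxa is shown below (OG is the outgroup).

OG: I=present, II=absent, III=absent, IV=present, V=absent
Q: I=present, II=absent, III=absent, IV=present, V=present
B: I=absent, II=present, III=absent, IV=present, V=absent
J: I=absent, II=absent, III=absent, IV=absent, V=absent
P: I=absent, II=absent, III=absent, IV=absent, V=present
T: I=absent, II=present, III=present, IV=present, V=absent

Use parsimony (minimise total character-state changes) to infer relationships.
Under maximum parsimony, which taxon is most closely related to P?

Character polarity is set by the outgroup: the derived state is whichever differs from the outgroup's state, so for I, IV the derived state is 'absent', and for the remaining characters it is 'present'.
Only B, J, P, and T show the derived state 'absent' for I, supporting them as a clade.
Only B and T show the derived state 'present' for II, supporting them as a clade.
III: derived state 'present' in T only — an autapomorphy, so it tells us nothing about relationships among taxa.
Only J and P show the derived state 'absent' for IV, supporting them as a clade.
V groups P and Q, which is incompatible with the clades supported by the remaining characters; treating it as convergent (homoplasy) costs fewer steps than any alternative tree.
Most parsimonious ingroup topology: (Q,((B,T),(J,P))).
P and J form a cherry on this tree, so they are sister taxa.

J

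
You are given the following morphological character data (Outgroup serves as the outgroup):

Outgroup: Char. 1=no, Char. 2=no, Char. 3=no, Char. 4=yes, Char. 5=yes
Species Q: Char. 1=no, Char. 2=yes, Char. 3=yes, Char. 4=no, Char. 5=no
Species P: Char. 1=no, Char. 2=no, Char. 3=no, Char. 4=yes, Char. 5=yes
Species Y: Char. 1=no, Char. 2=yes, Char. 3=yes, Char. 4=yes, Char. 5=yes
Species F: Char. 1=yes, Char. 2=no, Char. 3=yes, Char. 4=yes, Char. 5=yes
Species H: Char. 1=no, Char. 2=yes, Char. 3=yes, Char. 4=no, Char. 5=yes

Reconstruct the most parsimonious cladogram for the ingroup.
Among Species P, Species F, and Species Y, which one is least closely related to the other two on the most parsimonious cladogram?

Species P

Character polarity is set by the outgroup: the derived state is whichever differs from the outgroup's state, so for Char. 4, Char. 5 the derived state is 'no', and for the remaining characters it is 'yes'.
Char. 1 (derived state 'yes') is unique to Species F (autapomorphy; uninformative for grouping).
Only Species H, Species Q, and Species Y show the derived state 'yes' for Char. 2, supporting them as a clade.
Only Species F, Species H, Species Q, and Species Y show the derived state 'yes' for Char. 3, supporting them as a clade.
Char. 4 (derived state 'no') is shared by Species H and Species Q — a synapomorphy uniting that clade.
Char. 5: derived state 'no' in Species Q only — an autapomorphy, so it tells us nothing about relationships among taxa.
Most parsimonious ingroup topology: ((((Species Q,Species H),Species Y),Species F),Species P).
Species F and Species Y share a more recent common ancestor with each other than either does with Species P, so Species P is the least closely related of the three.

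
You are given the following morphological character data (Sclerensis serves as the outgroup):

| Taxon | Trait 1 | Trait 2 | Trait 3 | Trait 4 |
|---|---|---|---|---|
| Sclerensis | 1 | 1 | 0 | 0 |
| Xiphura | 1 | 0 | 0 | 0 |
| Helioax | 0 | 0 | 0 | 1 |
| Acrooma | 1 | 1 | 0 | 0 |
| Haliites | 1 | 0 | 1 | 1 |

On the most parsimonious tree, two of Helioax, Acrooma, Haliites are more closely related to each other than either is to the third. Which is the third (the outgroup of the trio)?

Acrooma

Character polarity is set by the outgroup: the derived state is whichever differs from the outgroup's state, so for Trait 1, Trait 2 the derived state is '0', and for the remaining characters it is '1'.
Trait 1: derived state '0' in Helioax only — an autapomorphy, so it tells us nothing about relationships among taxa.
Trait 2 (derived state '0') is shared by Haliites, Helioax, and Xiphura — a synapomorphy uniting that clade.
Trait 3: derived state '1' in Haliites only — an autapomorphy, so it tells us nothing about relationships among taxa.
Trait 4: derived state '1' in Haliites and Helioax only — synapomorphy for {Haliites, Helioax}.
Most parsimonious ingroup topology: ((Xiphura,(Helioax,Haliites)),Acrooma).
Haliites and Helioax share a more recent common ancestor with each other than either does with Acrooma, so Acrooma is the least closely related of the three.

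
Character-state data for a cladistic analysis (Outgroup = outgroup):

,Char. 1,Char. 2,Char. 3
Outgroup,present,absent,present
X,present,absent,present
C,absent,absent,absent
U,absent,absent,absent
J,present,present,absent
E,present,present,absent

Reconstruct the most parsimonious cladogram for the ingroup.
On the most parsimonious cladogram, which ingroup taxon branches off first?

Character polarity is set by the outgroup: the derived state is whichever differs from the outgroup's state, so for Char. 1, Char. 3 the derived state is 'absent', and for the remaining characters it is 'present'.
Char. 1 (derived state 'absent') is shared by C and U — a synapomorphy uniting that clade.
Char. 2: derived state 'present' in E and J only — synapomorphy for {E, J}.
Char. 3: derived state 'absent' in C, E, J, and U only — synapomorphy for {C, E, J, U}.
Most parsimonious ingroup topology: (X,((C,U),(J,E))).
X is sister to the clade containing all other ingroup taxa, so it is the earliest-diverging (most basal) ingroup lineage.

X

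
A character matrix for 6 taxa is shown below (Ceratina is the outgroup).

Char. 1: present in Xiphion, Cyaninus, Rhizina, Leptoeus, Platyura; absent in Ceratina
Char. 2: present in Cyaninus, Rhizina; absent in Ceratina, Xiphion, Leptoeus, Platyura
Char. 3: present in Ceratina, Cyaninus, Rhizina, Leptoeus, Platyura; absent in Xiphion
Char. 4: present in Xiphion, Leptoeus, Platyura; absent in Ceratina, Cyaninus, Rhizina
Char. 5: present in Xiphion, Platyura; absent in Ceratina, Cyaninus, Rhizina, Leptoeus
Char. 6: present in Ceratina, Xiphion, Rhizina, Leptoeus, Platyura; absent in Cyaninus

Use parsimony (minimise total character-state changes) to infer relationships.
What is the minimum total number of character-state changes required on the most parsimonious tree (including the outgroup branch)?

Character polarity is set by the outgroup: the derived state is whichever differs from the outgroup's state, so for Char. 3, Char. 6 the derived state is 'absent', and for the remaining characters it is 'present'.
Char. 1 (derived state 'present') is shared by all ingroup taxa — unites the whole ingroup.
Only Cyaninus and Rhizina show the derived state 'present' for Char. 2, supporting them as a clade.
Char. 3 (derived state 'absent') is unique to Xiphion (autapomorphy; uninformative for grouping).
Only Leptoeus, Platyura, and Xiphion show the derived state 'present' for Char. 4, supporting them as a clade.
Char. 5 (derived state 'present') is shared by Platyura and Xiphion — a synapomorphy uniting that clade.
Char. 6: derived state 'absent' in Cyaninus only — an autapomorphy, so it tells us nothing about relationships among taxa.
Most parsimonious ingroup topology: (((Xiphion,Platyura),Leptoeus),(Cyaninus,Rhizina)).
Changes per character on this tree: Char. 1: 1; Char. 2: 1; Char. 3: 1; Char. 4: 1; Char. 5: 1; Char. 6: 1.
Total = 6.

6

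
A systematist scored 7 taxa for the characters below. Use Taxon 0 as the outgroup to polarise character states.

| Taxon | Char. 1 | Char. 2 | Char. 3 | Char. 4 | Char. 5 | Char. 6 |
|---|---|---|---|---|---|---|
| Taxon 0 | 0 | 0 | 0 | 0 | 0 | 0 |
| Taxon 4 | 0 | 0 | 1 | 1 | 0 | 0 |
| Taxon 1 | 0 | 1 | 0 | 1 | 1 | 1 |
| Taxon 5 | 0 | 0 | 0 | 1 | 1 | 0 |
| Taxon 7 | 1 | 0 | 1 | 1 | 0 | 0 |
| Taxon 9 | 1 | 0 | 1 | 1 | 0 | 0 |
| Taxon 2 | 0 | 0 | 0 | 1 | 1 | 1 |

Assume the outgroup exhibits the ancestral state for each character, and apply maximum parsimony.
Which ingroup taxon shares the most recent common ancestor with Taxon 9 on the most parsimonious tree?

The outgroup has state '0' for every character, so '1' is the derived state throughout.
Only Taxon 7 and Taxon 9 show the derived state '1' for Char. 1, supporting them as a clade.
Char. 2 (derived state '1') is unique to Taxon 1 (autapomorphy; uninformative for grouping).
Char. 3 (derived state '1') is shared by Taxon 4, Taxon 7, and Taxon 9 — a synapomorphy uniting that clade.
All ingroup taxa share the derived state '1' for Char. 4; it defines the ingroup but does not resolve relationships within it.
Char. 5 (derived state '1') is shared by Taxon 1, Taxon 2, and Taxon 5 — a synapomorphy uniting that clade.
Char. 6 (derived state '1') is shared by Taxon 1 and Taxon 2 — a synapomorphy uniting that clade.
Most parsimonious ingroup topology: ((Taxon 4,(Taxon 7,Taxon 9)),((Taxon 1,Taxon 2),Taxon 5)).
Taxon 9 and Taxon 7 form a cherry on this tree, so they are sister taxa.

Taxon 7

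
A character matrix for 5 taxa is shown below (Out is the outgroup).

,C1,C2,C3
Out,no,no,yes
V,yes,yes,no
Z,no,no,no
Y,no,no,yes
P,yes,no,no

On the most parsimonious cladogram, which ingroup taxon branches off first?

Character polarity is set by the outgroup: the derived state is whichever differs from the outgroup's state, so for C3 the derived state is 'no', and for the remaining characters it is 'yes'.
C1 (derived state 'yes') is shared by P and V — a synapomorphy uniting that clade.
C2: derived state 'yes' in V only — an autapomorphy, so it tells us nothing about relationships among taxa.
C3 (derived state 'no') is shared by P, V, and Z — a synapomorphy uniting that clade.
Most parsimonious ingroup topology: (((V,P),Z),Y).
Y is sister to the clade containing all other ingroup taxa, so it is the earliest-diverging (most basal) ingroup lineage.

Y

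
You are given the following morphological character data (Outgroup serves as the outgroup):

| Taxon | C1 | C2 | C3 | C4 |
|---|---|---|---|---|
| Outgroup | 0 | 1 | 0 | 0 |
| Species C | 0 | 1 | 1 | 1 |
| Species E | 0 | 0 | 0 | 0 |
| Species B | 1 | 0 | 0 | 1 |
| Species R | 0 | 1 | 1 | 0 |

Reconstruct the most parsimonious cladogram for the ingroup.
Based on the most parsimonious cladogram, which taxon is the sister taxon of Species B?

Character polarity is set by the outgroup: the derived state is whichever differs from the outgroup's state, so for C2 the derived state is '0', and for the remaining characters it is '1'.
C1 (derived state '1') is unique to Species B (autapomorphy; uninformative for grouping).
C2 (derived state '0') is shared by Species B and Species E — a synapomorphy uniting that clade.
C3 (derived state '1') is shared by Species C and Species R — a synapomorphy uniting that clade.
C4 (state '1') occurs in Species B and Species C but conflicts with the nesting implied by the other characters — most parsimoniously interpreted as homoplasy.
Most parsimonious ingroup topology: ((Species C,Species R),(Species E,Species B)).
Species B and Species E form a cherry on this tree, so they are sister taxa.

Species E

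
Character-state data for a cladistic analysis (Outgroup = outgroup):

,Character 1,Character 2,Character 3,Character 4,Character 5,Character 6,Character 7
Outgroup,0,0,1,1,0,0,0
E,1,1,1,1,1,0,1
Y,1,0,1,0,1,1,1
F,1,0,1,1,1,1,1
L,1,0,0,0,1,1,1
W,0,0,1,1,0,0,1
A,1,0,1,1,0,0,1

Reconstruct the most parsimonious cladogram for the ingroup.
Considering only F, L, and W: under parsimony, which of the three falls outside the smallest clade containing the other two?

W

Character polarity is set by the outgroup: the derived state is whichever differs from the outgroup's state, so for Character 3, Character 4 the derived state is '0', and for the remaining characters it is '1'.
Only A, E, F, L, and Y show the derived state '1' for Character 1, supporting them as a clade.
Character 2 (derived state '1') is unique to E (autapomorphy; uninformative for grouping).
Character 3: derived state '0' in L only — an autapomorphy, so it tells us nothing about relationships among taxa.
Character 4 (derived state '0') is shared by L and Y — a synapomorphy uniting that clade.
Only E, F, L, and Y show the derived state '1' for Character 5, supporting them as a clade.
Character 6: derived state '1' in F, L, and Y only — synapomorphy for {F, L, Y}.
All ingroup taxa share the derived state '1' for Character 7; it defines the ingroup but does not resolve relationships within it.
Most parsimonious ingroup topology: (((E,((Y,L),F)),A),W).
L and F share a more recent common ancestor with each other than either does with W, so W is the least closely related of the three.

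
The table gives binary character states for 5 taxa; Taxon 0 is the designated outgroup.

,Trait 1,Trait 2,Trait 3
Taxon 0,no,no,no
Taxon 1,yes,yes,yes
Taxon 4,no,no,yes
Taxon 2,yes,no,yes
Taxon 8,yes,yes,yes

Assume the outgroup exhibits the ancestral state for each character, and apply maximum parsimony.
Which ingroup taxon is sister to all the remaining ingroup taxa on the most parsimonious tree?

The outgroup has state 'no' for every character, so 'yes' is the derived state throughout.
Trait 1: derived state 'yes' in Taxon 1, Taxon 2, and Taxon 8 only — synapomorphy for {Taxon 1, Taxon 2, Taxon 8}.
Only Taxon 1 and Taxon 8 show the derived state 'yes' for Trait 2, supporting them as a clade.
All ingroup taxa share the derived state 'yes' for Trait 3; it defines the ingroup but does not resolve relationships within it.
Most parsimonious ingroup topology: (((Taxon 1,Taxon 8),Taxon 2),Taxon 4).
Taxon 4 is sister to the clade containing all other ingroup taxa, so it is the earliest-diverging (most basal) ingroup lineage.

Taxon 4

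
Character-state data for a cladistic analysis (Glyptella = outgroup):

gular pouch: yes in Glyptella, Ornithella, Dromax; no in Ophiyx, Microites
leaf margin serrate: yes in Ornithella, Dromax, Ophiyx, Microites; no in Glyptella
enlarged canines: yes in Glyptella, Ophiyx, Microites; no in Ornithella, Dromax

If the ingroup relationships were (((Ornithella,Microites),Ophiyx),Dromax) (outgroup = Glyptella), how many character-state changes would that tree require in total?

Map each character onto (((Ornithella,Microites),Ophiyx),Dromax) (rooted by Glyptella) and count the minimum state changes it requires (Fitch parsimony):
gular pouch: 2; leaf margin serrate: 1; enlarged canines: 2.
Total tree length = 5.

5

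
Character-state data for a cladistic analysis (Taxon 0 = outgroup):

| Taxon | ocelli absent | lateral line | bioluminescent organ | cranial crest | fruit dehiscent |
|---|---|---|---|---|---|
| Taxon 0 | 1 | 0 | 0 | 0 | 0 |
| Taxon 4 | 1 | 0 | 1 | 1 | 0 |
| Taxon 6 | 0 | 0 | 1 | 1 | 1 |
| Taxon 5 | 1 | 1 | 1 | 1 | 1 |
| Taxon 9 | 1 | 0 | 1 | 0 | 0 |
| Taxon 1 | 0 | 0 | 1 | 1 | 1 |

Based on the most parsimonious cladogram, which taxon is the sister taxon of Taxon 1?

Character polarity is set by the outgroup: the derived state is whichever differs from the outgroup's state, so for ocelli absent the derived state is '0', and for the remaining characters it is '1'.
Only Taxon 1 and Taxon 6 show the derived state '0' for ocelli absent, supporting them as a clade.
lateral line (derived state '1') is unique to Taxon 5 (autapomorphy; uninformative for grouping).
bioluminescent organ (derived state '1') is shared by all ingroup taxa — unites the whole ingroup.
cranial crest: derived state '1' in Taxon 1, Taxon 4, Taxon 5, and Taxon 6 only — synapomorphy for {Taxon 1, Taxon 4, Taxon 5, Taxon 6}.
fruit dehiscent: derived state '1' in Taxon 1, Taxon 5, and Taxon 6 only — synapomorphy for {Taxon 1, Taxon 5, Taxon 6}.
Most parsimonious ingroup topology: ((Taxon 4,((Taxon 6,Taxon 1),Taxon 5)),Taxon 9).
Taxon 1 and Taxon 6 form a cherry on this tree, so they are sister taxa.

Taxon 6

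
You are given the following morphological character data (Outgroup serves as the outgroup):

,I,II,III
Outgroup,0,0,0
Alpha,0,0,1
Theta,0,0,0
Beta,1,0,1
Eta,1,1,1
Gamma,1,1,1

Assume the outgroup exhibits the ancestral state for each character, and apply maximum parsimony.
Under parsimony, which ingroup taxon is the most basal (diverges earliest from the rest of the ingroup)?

The outgroup has state '0' for every character, so '1' is the derived state throughout.
Only Beta, Eta, and Gamma show the derived state '1' for I, supporting them as a clade.
II: derived state '1' in Eta and Gamma only — synapomorphy for {Eta, Gamma}.
Only Alpha, Beta, Eta, and Gamma show the derived state '1' for III, supporting them as a clade.
Most parsimonious ingroup topology: ((Alpha,(Beta,(Eta,Gamma))),Theta).
Theta is sister to the clade containing all other ingroup taxa, so it is the earliest-diverging (most basal) ingroup lineage.

Theta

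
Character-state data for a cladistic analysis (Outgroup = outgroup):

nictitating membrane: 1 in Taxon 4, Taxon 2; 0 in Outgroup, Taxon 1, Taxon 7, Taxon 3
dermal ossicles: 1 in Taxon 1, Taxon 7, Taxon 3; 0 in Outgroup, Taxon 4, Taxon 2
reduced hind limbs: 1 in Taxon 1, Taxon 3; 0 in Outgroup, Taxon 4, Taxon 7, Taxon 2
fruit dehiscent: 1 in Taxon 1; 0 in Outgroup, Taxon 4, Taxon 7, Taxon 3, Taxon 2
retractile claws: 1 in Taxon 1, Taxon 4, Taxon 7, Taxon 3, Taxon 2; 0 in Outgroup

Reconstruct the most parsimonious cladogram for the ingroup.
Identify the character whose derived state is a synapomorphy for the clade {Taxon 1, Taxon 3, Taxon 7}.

The outgroup has state '0' for every character, so '1' is the derived state throughout.
nictitating membrane (derived state '1') is shared by Taxon 2 and Taxon 4 — a synapomorphy uniting that clade.
Only Taxon 1, Taxon 3, and Taxon 7 show the derived state '1' for dermal ossicles, supporting them as a clade.
reduced hind limbs (derived state '1') is shared by Taxon 1 and Taxon 3 — a synapomorphy uniting that clade.
fruit dehiscent (derived state '1') is unique to Taxon 1 (autapomorphy; uninformative for grouping).
All ingroup taxa share the derived state '1' for retractile claws; it defines the ingroup but does not resolve relationships within it.
Most parsimonious ingroup topology: (((Taxon 1,Taxon 3),Taxon 7),(Taxon 4,Taxon 2)).
The clade {Taxon 1, Taxon 3, Taxon 7} is supported by dermal ossicles: its derived state '1' occurs in exactly those taxa and in no other taxon (including the outgroup).

dermal ossicles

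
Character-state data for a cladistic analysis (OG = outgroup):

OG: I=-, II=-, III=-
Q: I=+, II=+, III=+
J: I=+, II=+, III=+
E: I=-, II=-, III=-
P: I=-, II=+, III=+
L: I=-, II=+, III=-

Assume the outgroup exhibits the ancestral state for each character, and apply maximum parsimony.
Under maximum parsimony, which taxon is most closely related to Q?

J

The outgroup has state '-' for every character, so '+' is the derived state throughout.
I (derived state '+') is shared by J and Q — a synapomorphy uniting that clade.
II: derived state '+' in J, L, P, and Q only — synapomorphy for {J, L, P, Q}.
III (derived state '+') is shared by J, P, and Q — a synapomorphy uniting that clade.
Most parsimonious ingroup topology: ((((Q,J),P),L),E).
Q and J form a cherry on this tree, so they are sister taxa.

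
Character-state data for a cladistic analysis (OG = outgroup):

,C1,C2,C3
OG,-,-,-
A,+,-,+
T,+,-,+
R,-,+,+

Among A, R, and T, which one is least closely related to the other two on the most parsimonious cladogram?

The outgroup has state '-' for every character, so '+' is the derived state throughout.
Only A and T show the derived state '+' for C1, supporting them as a clade.
C2 (derived state '+') is unique to R (autapomorphy; uninformative for grouping).
All ingroup taxa share the derived state '+' for C3; it defines the ingroup but does not resolve relationships within it.
Most parsimonious ingroup topology: ((A,T),R).
A and T share a more recent common ancestor with each other than either does with R, so R is the least closely related of the three.

R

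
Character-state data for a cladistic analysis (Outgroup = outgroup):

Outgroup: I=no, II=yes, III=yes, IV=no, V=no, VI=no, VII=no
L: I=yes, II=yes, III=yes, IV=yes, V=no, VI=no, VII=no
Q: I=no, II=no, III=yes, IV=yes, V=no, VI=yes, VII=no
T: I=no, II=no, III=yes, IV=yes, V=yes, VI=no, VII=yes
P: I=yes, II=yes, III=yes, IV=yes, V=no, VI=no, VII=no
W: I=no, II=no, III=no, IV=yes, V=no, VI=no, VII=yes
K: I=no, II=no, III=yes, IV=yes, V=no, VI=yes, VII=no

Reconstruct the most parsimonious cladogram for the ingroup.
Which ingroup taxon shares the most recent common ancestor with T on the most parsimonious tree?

W

Character polarity is set by the outgroup: the derived state is whichever differs from the outgroup's state, so for II, III the derived state is 'no', and for the remaining characters it is 'yes'.
Only L and P show the derived state 'yes' for I, supporting them as a clade.
II (derived state 'no') is shared by K, Q, T, and W — a synapomorphy uniting that clade.
III (derived state 'no') is unique to W (autapomorphy; uninformative for grouping).
All ingroup taxa share the derived state 'yes' for IV; it defines the ingroup but does not resolve relationships within it.
V: derived state 'yes' in T only — an autapomorphy, so it tells us nothing about relationships among taxa.
Only K and Q show the derived state 'yes' for VI, supporting them as a clade.
VII: derived state 'yes' in T and W only — synapomorphy for {T, W}.
Most parsimonious ingroup topology: (((Q,K),(T,W)),(L,P)).
T and W form a cherry on this tree, so they are sister taxa.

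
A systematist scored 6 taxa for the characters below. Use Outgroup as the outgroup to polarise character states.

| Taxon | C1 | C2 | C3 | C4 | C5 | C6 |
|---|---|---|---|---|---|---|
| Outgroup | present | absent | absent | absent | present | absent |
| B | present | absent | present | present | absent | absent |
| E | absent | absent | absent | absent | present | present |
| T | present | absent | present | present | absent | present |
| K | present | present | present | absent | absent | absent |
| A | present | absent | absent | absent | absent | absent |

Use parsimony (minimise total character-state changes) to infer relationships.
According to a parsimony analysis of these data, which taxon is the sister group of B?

T

Character polarity is set by the outgroup: the derived state is whichever differs from the outgroup's state, so for C1, C5 the derived state is 'absent', and for the remaining characters it is 'present'.
C1 (derived state 'absent') is unique to E (autapomorphy; uninformative for grouping).
C2 (derived state 'present') is unique to K (autapomorphy; uninformative for grouping).
C3: derived state 'present' in B, K, and T only — synapomorphy for {B, K, T}.
C4 (derived state 'present') is shared by B and T — a synapomorphy uniting that clade.
Only A, B, K, and T show the derived state 'absent' for C5, supporting them as a clade.
C6 (state 'present') occurs in E and T but conflicts with the nesting implied by the other characters — most parsimoniously interpreted as homoplasy.
Most parsimonious ingroup topology: (E,(((T,B),K),A)).
B and T form a cherry on this tree, so they are sister taxa.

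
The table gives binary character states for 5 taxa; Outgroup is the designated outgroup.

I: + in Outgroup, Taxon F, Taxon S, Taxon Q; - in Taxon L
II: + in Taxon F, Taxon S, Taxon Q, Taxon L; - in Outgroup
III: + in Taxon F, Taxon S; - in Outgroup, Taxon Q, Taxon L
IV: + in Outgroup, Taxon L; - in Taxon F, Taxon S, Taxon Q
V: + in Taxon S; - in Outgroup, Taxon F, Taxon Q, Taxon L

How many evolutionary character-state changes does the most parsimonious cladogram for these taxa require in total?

5

Character polarity is set by the outgroup: the derived state is whichever differs from the outgroup's state, so for I, IV the derived state is '-', and for the remaining characters it is '+'.
I (derived state '-') is unique to Taxon L (autapomorphy; uninformative for grouping).
II (derived state '+') is shared by all ingroup taxa — unites the whole ingroup.
Only Taxon F and Taxon S show the derived state '+' for III, supporting them as a clade.
IV: derived state '-' in Taxon F, Taxon Q, and Taxon S only — synapomorphy for {Taxon F, Taxon Q, Taxon S}.
V: derived state '+' in Taxon S only — an autapomorphy, so it tells us nothing about relationships among taxa.
Most parsimonious ingroup topology: (((Taxon F,Taxon S),Taxon Q),Taxon L).
Changes per character on this tree: I: 1; II: 1; III: 1; IV: 1; V: 1.
Total = 5.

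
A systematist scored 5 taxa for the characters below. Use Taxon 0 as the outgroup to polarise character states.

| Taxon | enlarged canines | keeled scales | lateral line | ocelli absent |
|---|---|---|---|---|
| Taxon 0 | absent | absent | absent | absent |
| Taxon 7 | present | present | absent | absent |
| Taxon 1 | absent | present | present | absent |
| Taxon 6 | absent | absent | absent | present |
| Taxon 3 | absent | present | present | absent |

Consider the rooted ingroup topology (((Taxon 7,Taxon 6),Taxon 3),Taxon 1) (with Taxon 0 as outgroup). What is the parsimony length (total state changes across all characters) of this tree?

6

Map each character onto (((Taxon 7,Taxon 6),Taxon 3),Taxon 1) (rooted by Taxon 0) and count the minimum state changes it requires (Fitch parsimony):
enlarged canines: 1; keeled scales: 2; lateral line: 2; ocelli absent: 1.
Total tree length = 6.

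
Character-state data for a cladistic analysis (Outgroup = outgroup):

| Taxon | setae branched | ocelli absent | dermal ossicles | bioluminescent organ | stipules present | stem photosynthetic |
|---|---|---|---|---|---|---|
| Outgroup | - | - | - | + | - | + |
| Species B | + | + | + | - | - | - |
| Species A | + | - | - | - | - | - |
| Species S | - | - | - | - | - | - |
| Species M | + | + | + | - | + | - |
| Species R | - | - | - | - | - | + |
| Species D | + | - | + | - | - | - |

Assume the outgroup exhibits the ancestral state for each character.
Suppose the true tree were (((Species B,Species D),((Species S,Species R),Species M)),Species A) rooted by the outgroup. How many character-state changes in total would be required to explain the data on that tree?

Map each character onto (((Species B,Species D),((Species S,Species R),Species M)),Species A) (rooted by Outgroup) and count the minimum state changes it requires (Fitch parsimony):
setae branched: 2; ocelli absent: 2; dermal ossicles: 2; bioluminescent organ: 1; stipules present: 1; stem photosynthetic: 2.
Total tree length = 10.

10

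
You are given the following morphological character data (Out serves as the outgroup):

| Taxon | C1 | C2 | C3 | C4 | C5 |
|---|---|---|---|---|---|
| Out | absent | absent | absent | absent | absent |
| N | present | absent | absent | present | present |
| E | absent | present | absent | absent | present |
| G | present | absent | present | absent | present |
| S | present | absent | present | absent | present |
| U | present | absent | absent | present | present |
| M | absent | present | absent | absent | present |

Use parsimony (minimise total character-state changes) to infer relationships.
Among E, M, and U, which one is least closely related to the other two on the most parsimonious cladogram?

U

The outgroup has state 'absent' for every character, so 'present' is the derived state throughout.
C1 (derived state 'present') is shared by G, N, S, and U — a synapomorphy uniting that clade.
C2: derived state 'present' in E and M only — synapomorphy for {E, M}.
C3 (derived state 'present') is shared by G and S — a synapomorphy uniting that clade.
C4: derived state 'present' in N and U only — synapomorphy for {N, U}.
All ingroup taxa share the derived state 'present' for C5; it defines the ingroup but does not resolve relationships within it.
Most parsimonious ingroup topology: (((N,U),(G,S)),(E,M)).
M and E share a more recent common ancestor with each other than either does with U, so U is the least closely related of the three.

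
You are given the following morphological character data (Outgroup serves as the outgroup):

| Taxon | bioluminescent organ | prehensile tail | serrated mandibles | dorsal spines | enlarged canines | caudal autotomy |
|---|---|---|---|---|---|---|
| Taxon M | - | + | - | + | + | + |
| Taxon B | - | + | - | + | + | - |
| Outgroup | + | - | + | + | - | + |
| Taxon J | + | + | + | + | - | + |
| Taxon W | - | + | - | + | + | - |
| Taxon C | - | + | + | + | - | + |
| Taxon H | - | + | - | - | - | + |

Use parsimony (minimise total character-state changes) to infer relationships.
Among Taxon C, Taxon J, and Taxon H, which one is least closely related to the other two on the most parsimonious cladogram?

Character polarity is set by the outgroup: the derived state is whichever differs from the outgroup's state, so for bioluminescent organ, serrated mandibles, dorsal spines, caudal autotomy the derived state is '-', and for the remaining characters it is '+'.
bioluminescent organ: derived state '-' in Taxon B, Taxon C, Taxon H, Taxon M, and Taxon W only — synapomorphy for {Taxon B, Taxon C, Taxon H, Taxon M, Taxon W}.
prehensile tail (derived state '+') is shared by all ingroup taxa — unites the whole ingroup.
Only Taxon B, Taxon H, Taxon M, and Taxon W show the derived state '-' for serrated mandibles, supporting them as a clade.
dorsal spines (derived state '-') is unique to Taxon H (autapomorphy; uninformative for grouping).
enlarged canines: derived state '+' in Taxon B, Taxon M, and Taxon W only — synapomorphy for {Taxon B, Taxon M, Taxon W}.
caudal autotomy (derived state '-') is shared by Taxon B and Taxon W — a synapomorphy uniting that clade.
Most parsimonious ingroup topology: (Taxon J,((((Taxon W,Taxon B),Taxon M),Taxon H),Taxon C)).
Taxon C and Taxon H share a more recent common ancestor with each other than either does with Taxon J, so Taxon J is the least closely related of the three.

Taxon J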